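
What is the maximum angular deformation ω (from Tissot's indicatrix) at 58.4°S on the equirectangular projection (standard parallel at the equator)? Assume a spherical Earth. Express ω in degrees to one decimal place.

For the equirectangular projection with φ₀ = 0 (plate carrée), h = 1 along meridians and k = sec φ along parallels.
At 58.4°: h = 1.000, k = 1.908; principal scales a = 1.908, b = 1.000.
sin(ω/2) = (a − b)/(a + b) = 0.9084/2.908 = 0.3123, so ω = 2 arcsin(0.3123) ≈ 36.4°.

36.4°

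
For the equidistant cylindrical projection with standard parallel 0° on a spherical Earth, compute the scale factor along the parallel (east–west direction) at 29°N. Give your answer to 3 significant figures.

1.14

In the plate carrée (x = Rλ, y = Rφ), meridians are true-scale (h = 1) and parallels are stretched by k = sec φ.
k = 1/cos 29° = 1/0.8746 = 1.143.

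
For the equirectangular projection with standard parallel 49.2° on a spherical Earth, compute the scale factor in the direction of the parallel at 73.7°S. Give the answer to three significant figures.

2.33

The equidistant cylindrical projection with φ₀ = 49.2° has h = 1 (meridians true) and k = cos φ₀ / cos φ along parallels.
k = cos 49.2° / cos 73.7° = 0.6534/0.2807 = 2.328.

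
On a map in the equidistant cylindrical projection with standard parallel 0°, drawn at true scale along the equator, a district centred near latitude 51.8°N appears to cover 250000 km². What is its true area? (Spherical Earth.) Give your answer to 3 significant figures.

155000 km²

In the plate carrée (x = Rλ, y = Rφ), meridians are true-scale (h = 1) and parallels are stretched by k = sec φ.
Areal scale = h·k = 1 × sec φ; at 51.8°, h = 1.000, k = 1.617, so h·k = 1.617.
True area = apparent / (areal scale) = 250000 / 1.617 ≈ 155000 km².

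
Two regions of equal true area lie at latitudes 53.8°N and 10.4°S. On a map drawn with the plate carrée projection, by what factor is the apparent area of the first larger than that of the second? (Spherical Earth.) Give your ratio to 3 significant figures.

1.67

For the equirectangular projection with φ₀ = 0 (plate carrée), h = 1 along meridians and k = sec φ along parallels.
Areal scale at 53.8°: h·k = 1.000 × 1.693 = 1.693.
Areal scale at 10.4°: h·k = 1.000 × 1.017 = 1.017.
Ratio = 1.693/1.017 ≈ 1.67.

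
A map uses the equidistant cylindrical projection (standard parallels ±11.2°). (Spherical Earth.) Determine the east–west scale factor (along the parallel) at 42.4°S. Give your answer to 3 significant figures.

1.33

In the equirectangular projection with standard parallel φ₀ = 11.2° (x = Rλ cos φ₀, y = Rφ), meridians are true-scale (h = 1) and the parallel scale is k = cos φ₀ / cos φ.
k = cos 11.2° / cos 42.4° = 0.9810/0.7385 = 1.328.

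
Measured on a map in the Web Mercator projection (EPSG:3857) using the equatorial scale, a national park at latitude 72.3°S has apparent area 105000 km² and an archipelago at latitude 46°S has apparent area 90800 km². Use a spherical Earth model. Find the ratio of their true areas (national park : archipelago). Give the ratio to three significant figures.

0.222

On Mercator the areal scale is sec²φ, so true area = apparent × cos²φ.
True area of national park: 105000 × cos²(72.3°) = 105000 × 0.09244 = 9706 km².
True area of archipelago: 90800 × cos²(46°) = 90800 × 0.4826 = 43820 km².
Ratio = 9706 / 43820 ≈ 0.222.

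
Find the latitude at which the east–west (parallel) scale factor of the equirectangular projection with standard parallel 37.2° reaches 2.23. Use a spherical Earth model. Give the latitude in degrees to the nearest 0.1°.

69.1°

With standard parallel φ₀ = 37.2°, the equirectangular projection gives x = Rλ cos φ₀, y = Rφ, so h = 1 and k = cos 37.2° / cos φ.
k = cos φ₀ / cos φ = 2.23  ⇒  cos φ = cos 37.2° / 2.23 = 0.3572.
φ = arccos(0.3572) ≈ 69.1°.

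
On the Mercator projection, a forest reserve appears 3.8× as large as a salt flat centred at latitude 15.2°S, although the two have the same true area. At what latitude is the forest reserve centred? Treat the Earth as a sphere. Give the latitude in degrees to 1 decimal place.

60.3°

On Mercator, (apparent₁)/(apparent₂) = sec²φ₁ / sec²φ₂ when true areas are equal.
cos²φ₂ / cos²φ₁ = 3.8  ⇒  cos φ₁ = cos 15.2° / √3.8 = 0.9650/1.949 = 0.4950.
φ₁ = arccos(0.4950) ≈ 60.3°.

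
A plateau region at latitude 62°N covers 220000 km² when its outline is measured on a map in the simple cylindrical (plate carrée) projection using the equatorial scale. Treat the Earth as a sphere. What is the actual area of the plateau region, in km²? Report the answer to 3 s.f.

103000 km²

Plate carrée maps x = Rλ, y = Rφ. The meridian scale is h = 1 and the parallel scale is k = 1/cos φ = sec φ.
Areal scale = h·k = 1 × sec φ; at 62°, h = 1.000, k = 2.130, so h·k = 2.130.
True area = apparent / (areal scale) = 220000 / 2.130 ≈ 103000 km².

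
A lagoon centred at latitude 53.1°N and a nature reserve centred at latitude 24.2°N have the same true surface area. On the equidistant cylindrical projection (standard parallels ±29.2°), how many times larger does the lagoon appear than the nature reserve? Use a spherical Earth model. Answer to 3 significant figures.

1.52

With standard parallel φ₀ = 29.2°, the equirectangular projection gives x = Rλ cos φ₀, y = Rφ, so h = 1 and k = cos 29.2° / cos φ.
Areal scale at 53.1°: h·k = 1.000 × 1.454 = 1.454.
Areal scale at 24.2°: h·k = 1.000 × 0.9570 = 0.9570.
Ratio = 1.454/0.9570 ≈ 1.52.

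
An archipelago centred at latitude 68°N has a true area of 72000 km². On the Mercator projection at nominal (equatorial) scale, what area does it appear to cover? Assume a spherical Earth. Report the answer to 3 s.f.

513000 km²

The Mercator projection is conformal; its linear scale factor is the same in every direction and equals sec φ = 1/cos φ.
Areal scale = k² = sec²φ = 1/cos²(68°) = 1/0.3746² = 7.126.
Apparent area = 72000 × 7.126 ≈ 513000 km².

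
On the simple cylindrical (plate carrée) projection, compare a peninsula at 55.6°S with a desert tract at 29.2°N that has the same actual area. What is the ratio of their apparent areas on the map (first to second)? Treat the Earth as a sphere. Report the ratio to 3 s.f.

In the plate carrée (x = Rλ, y = Rφ), meridians are true-scale (h = 1) and parallels are stretched by k = sec φ.
Areal scale at 55.6°: h·k = 1.000 × 1.770 = 1.770.
Areal scale at 29.2°: h·k = 1.000 × 1.146 = 1.146.
Ratio = 1.770/1.146 ≈ 1.55.

1.55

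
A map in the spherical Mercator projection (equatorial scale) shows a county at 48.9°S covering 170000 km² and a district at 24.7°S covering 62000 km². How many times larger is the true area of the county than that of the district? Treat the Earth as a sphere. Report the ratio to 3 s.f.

1.44

Since Mercator area scale is 1/cos²φ, the true area equals the apparent area multiplied by cos²φ.
True area of county: 170000 × cos²(48.9°) = 170000 × 0.4321 = 73460 km².
True area of district: 62000 × cos²(24.7°) = 62000 × 0.8254 = 51170 km².
Ratio = 73460 / 51170 ≈ 1.44.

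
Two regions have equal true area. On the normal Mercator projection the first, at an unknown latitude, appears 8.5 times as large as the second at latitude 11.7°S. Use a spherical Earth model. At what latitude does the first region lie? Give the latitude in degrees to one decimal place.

70.4°

Mercator areal scale is sec²φ, so apparent-area ratio = sec²φ₁ / sec²φ₂ = cos²φ₂ / cos²φ₁.
cos²φ₂ / cos²φ₁ = 8.5  ⇒  cos φ₁ = cos 11.7° / √8.5 = 0.9792/2.915 = 0.3359.
φ₁ = arccos(0.3359) ≈ 70.4°.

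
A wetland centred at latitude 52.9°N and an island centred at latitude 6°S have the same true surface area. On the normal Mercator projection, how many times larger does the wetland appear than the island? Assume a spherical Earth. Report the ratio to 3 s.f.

Mercator areal scale is sec²φ.
At 52.9°: sec²(52.9°) = 1/0.6032² = 2.748.
At 6°: sec²(6°) = 1/0.9945² = 1.011.
Ratio = 2.748/1.011 = cos²(6°)/cos²(52.9°) ≈ 2.72.

2.72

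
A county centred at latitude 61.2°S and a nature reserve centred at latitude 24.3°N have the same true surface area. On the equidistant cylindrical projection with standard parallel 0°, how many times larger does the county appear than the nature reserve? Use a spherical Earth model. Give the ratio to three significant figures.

1.89

Plate carrée maps x = Rλ, y = Rφ. The meridian scale is h = 1 and the parallel scale is k = 1/cos φ = sec φ.
Areal scale at 61.2°: h·k = 1.000 × 2.076 = 2.076.
Areal scale at 24.3°: h·k = 1.000 × 1.097 = 1.097.
Ratio = 2.076/1.097 ≈ 1.89.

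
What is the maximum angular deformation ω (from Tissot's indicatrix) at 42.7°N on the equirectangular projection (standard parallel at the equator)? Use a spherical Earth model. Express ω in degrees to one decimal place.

In the plate carrée (x = Rλ, y = Rφ), meridians are true-scale (h = 1) and parallels are stretched by k = sec φ.
At 42.7°: h = 1.000, k = 1.361; principal scales a = 1.361, b = 1.000.
sin(ω/2) = (a − b)/(a + b) = 0.3607/2.361 = 0.1528, so ω = 2 arcsin(0.1528) ≈ 17.6°.

17.6°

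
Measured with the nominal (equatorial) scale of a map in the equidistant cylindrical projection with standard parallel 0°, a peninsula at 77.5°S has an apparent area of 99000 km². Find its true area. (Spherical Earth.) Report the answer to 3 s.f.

21400 km²

In the plate carrée (x = Rλ, y = Rφ), meridians are true-scale (h = 1) and parallels are stretched by k = sec φ.
Areal scale = h·k = 1 × sec φ; at 77.5°, h = 1.000, k = 4.620, so h·k = 4.620.
True area = apparent / (areal scale) = 99000 / 4.620 ≈ 21400 km².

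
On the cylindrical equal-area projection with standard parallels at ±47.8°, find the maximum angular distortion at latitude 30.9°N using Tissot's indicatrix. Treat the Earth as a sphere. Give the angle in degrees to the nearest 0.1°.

Cylindrical equal-area (φ₀ = 47.8°): h = cos φ / cos 47.8° along meridians, k = cos 47.8° / cos φ along parallels; h·k = 1.
At 30.9°: h = 1.277, k = 0.7828; principal scales a = 1.277, b = 0.7828.
sin(ω/2) = (a − b)/(a + b) = 0.4946/2.060 = 0.2401, so ω = 2 arcsin(0.2401) ≈ 27.8°.

27.8°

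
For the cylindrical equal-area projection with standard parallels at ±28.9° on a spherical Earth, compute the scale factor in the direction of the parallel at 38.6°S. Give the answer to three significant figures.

For cylindrical equal-area with standard parallel φ₀, h = cos φ / cos φ₀ and k = cos φ₀ / cos φ, so h·k = 1.
k = cos 28.9° / cos 38.6° = 0.8755/0.7815 = 1.120.

1.12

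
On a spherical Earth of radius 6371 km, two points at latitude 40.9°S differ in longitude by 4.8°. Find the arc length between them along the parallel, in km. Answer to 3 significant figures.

Arc length along a parallel = R cos φ · Δλ (with Δλ in radians).
= 6371 × cos 40.9° × (4.8° × π/180) = 6371 × 0.7559 × 0.08378 ≈ 403 km.

403 km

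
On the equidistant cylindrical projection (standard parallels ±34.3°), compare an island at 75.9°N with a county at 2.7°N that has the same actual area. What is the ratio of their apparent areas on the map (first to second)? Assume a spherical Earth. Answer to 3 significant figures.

In the equirectangular projection with standard parallel φ₀ = 34.3° (x = Rλ cos φ₀, y = Rφ), meridians are true-scale (h = 1) and the parallel scale is k = cos φ₀ / cos φ.
Areal scale at 75.9°: h·k = 1.000 × 3.391 = 3.391.
Areal scale at 2.7°: h·k = 1.000 × 0.8270 = 0.8270.
Ratio = 3.391/0.8270 ≈ 4.10.

4.10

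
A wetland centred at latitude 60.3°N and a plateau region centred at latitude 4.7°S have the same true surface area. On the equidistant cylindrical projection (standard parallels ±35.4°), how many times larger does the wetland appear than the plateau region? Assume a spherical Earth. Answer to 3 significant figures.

2.01

In the equirectangular projection with standard parallel φ₀ = 35.4° (x = Rλ cos φ₀, y = Rφ), meridians are true-scale (h = 1) and the parallel scale is k = cos φ₀ / cos φ.
Areal scale at 60.3°: h·k = 1.000 × 1.645 = 1.645.
Areal scale at 4.7°: h·k = 1.000 × 0.8179 = 0.8179.
Ratio = 1.645/0.8179 ≈ 2.01.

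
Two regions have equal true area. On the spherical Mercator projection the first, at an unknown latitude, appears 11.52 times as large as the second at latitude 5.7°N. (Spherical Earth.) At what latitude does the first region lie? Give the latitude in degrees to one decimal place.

73.0°

For equal true areas on Mercator, apparent areas scale as sec²φ, so the ratio is cos²φ₂ / cos²φ₁.
cos²φ₂ / cos²φ₁ = 11.52  ⇒  cos φ₁ = cos 5.7° / √11.52 = 0.9951/3.394 = 0.2932.
φ₁ = arccos(0.2932) ≈ 73.0°.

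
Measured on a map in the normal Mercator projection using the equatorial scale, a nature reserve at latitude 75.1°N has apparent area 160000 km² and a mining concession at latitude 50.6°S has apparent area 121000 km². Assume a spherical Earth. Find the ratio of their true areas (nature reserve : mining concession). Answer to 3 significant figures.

0.217

On Mercator the areal scale is sec²φ, so true area = apparent × cos²φ.
True area of nature reserve: 160000 × cos²(75.1°) = 160000 × 0.06612 = 10580 km².
True area of mining concession: 121000 × cos²(50.6°) = 121000 × 0.4029 = 48750 km².
Ratio = 10580 / 48750 ≈ 0.217.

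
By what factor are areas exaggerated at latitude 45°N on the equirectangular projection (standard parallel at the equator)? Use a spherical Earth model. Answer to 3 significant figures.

For the equirectangular projection with φ₀ = 0 (plate carrée), h = 1 along meridians and k = sec φ along parallels.
Areal scale = h·k = 1 × sec φ; at 45°, h = 1.000, k = 1.414, so h·k = 1.414.

1.41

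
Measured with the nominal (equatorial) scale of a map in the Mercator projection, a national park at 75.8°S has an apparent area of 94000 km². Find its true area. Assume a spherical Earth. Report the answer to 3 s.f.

The Mercator projection is conformal; its linear scale factor is the same in every direction and equals sec φ = 1/cos φ.
Areal scale = k² = sec²φ = 1/cos²(75.8°) = 1/0.2453² = 16.62.
True area = apparent / (areal scale) = 94000 / 16.62 ≈ 5660 km².

5660 km²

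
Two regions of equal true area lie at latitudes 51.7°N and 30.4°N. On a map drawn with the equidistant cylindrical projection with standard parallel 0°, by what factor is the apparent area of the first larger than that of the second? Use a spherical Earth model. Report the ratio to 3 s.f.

For the equirectangular projection with φ₀ = 0 (plate carrée), h = 1 along meridians and k = sec φ along parallels.
Areal scale at 51.7°: h·k = 1.000 × 1.613 = 1.613.
Areal scale at 30.4°: h·k = 1.000 × 1.159 = 1.159.
Ratio = 1.613/1.159 ≈ 1.39.

1.39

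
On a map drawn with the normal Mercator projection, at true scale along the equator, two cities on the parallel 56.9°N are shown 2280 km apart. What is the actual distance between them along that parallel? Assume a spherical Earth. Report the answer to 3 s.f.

1250 km

Mercator is conformal, so the point scale is isotropic: h = k = sec φ = 1/cos φ.
Along the parallel at 56.9°, map distances are exaggerated by k = sec 56.9° = 1.831.
True distance = 2280 / 1.831 = 2280 × cos 56.9° ≈ 1250 km.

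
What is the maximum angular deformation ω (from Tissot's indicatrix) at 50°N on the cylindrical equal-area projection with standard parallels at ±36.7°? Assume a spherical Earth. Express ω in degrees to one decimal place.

25.1°

For cylindrical equal-area with standard parallel φ₀, h = cos φ / cos φ₀ and k = cos φ₀ / cos φ, so h·k = 1.
At 50°: h = 0.8017, k = 1.247; principal scales a = 1.247, b = 0.8017.
sin(ω/2) = (a − b)/(a + b) = 0.4456/2.049 = 0.2175, so ω = 2 arcsin(0.2175) ≈ 25.1°.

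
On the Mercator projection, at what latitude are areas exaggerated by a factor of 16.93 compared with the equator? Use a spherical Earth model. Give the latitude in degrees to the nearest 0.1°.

75.9°

Mercator areal scale is sec²φ.
sec²φ = 16.93  ⇒  cos²φ = 0.05907  ⇒  cos φ = 0.2430.
φ = arccos(0.2430) ≈ 75.9°.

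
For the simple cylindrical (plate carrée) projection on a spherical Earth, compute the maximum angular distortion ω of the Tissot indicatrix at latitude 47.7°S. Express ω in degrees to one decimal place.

22.5°

In the plate carrée (x = Rλ, y = Rφ), meridians are true-scale (h = 1) and parallels are stretched by k = sec φ.
At 47.7°: h = 1.000, k = 1.486; principal scales a = 1.486, b = 1.000.
sin(ω/2) = (a − b)/(a + b) = 0.4859/2.486 = 0.1954, so ω = 2 arcsin(0.1954) ≈ 22.5°.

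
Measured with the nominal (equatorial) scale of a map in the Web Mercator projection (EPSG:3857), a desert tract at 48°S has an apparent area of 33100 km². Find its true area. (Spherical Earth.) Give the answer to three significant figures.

The Mercator projection is conformal; its linear scale factor is the same in every direction and equals sec φ = 1/cos φ.
Areal scale = k² = sec²φ = 1/cos²(48°) = 1/0.6691² = 2.233.
True area = apparent / (areal scale) = 33100 / 2.233 ≈ 14800 km².

14800 km²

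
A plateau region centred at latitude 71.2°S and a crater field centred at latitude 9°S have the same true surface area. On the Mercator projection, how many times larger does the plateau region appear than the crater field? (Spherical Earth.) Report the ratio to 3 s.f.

On Mercator, area is exaggerated by sec²φ = 1/cos²φ.
At 71.2°: sec²(71.2°) = 1/0.3223² = 9.629.
At 9°: sec²(9°) = 1/0.9877² = 1.025.
Ratio = 9.629/1.025 = cos²(9°)/cos²(71.2°) ≈ 9.39.

9.39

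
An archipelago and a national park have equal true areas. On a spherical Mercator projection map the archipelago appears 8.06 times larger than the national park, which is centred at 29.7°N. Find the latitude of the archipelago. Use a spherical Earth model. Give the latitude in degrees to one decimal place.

72.2°

On Mercator, (apparent₁)/(apparent₂) = sec²φ₁ / sec²φ₂ when true areas are equal.
cos²φ₂ / cos²φ₁ = 8.06  ⇒  cos φ₁ = cos 29.7° / √8.06 = 0.8686/2.839 = 0.3060.
φ₁ = arccos(0.3060) ≈ 72.2°.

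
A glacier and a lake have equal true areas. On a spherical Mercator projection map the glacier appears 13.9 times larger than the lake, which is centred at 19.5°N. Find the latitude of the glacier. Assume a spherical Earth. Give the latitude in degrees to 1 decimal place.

75.4°

For equal true areas on Mercator, apparent areas scale as sec²φ, so the ratio is cos²φ₂ / cos²φ₁.
cos²φ₂ / cos²φ₁ = 13.9  ⇒  cos φ₁ = cos 19.5° / √13.9 = 0.9426/3.728 = 0.2528.
φ₁ = arccos(0.2528) ≈ 75.4°.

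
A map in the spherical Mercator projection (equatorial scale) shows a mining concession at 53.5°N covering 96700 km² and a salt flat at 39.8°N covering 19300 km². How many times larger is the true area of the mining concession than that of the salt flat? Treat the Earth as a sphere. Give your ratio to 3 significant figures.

3.00

On Mercator the areal scale is sec²φ, so true area = apparent × cos²φ.
True area of mining concession: 96700 × cos²(53.5°) = 96700 × 0.3538 = 34210 km².
True area of salt flat: 19300 × cos²(39.8°) = 19300 × 0.5903 = 11390 km².
Ratio = 34210 / 11390 ≈ 3.00.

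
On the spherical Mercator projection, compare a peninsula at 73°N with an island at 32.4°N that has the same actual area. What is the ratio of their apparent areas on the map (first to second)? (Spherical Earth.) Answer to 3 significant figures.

Mercator areal scale is sec²φ.
At 73°: sec²(73°) = 1/0.2924² = 11.70.
At 32.4°: sec²(32.4°) = 1/0.8443² = 1.403.
Ratio = 11.70/1.403 = cos²(32.4°)/cos²(73°) ≈ 8.34.

8.34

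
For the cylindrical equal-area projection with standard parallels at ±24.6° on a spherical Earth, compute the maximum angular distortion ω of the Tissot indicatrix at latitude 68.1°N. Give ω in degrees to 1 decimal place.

90.8°

Cylindrical equal-area (φ₀ = 24.6°): h = cos φ / cos 24.6° along meridians, k = cos 24.6° / cos φ along parallels; h·k = 1.
At 68.1°: h = 0.4102, k = 2.438; principal scales a = 2.438, b = 0.4102.
sin(ω/2) = (a − b)/(a + b) = 2.027/2.848 = 0.7119, so ω = 2 arcsin(0.7119) ≈ 90.8°.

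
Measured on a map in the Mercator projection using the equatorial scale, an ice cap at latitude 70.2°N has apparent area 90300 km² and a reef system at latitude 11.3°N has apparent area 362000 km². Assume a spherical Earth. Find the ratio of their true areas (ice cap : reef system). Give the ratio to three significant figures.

On Mercator the areal scale is sec²φ, so true area = apparent × cos²φ.
True area of ice cap: 90300 × cos²(70.2°) = 90300 × 0.1147 = 10360 km².
True area of reef system: 362000 × cos²(11.3°) = 362000 × 0.9616 = 348100 km².
Ratio = 10360 / 348100 ≈ 0.0298.

0.0298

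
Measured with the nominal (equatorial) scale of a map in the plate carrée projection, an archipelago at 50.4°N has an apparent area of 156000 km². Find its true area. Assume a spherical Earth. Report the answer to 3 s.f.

Plate carrée maps x = Rλ, y = Rφ. The meridian scale is h = 1 and the parallel scale is k = 1/cos φ = sec φ.
Areal scale = h·k = 1 × sec φ; at 50.4°, h = 1.000, k = 1.569, so h·k = 1.569.
True area = apparent / (areal scale) = 156000 / 1.569 ≈ 99400 km².

99400 km²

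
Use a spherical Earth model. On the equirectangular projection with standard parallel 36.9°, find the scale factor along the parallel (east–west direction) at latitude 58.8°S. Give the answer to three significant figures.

1.54

With standard parallel φ₀ = 36.9°, the equirectangular projection gives x = Rλ cos φ₀, y = Rφ, so h = 1 and k = cos 36.9° / cos φ.
k = cos 36.9° / cos 58.8° = 0.7997/0.5180 = 1.544.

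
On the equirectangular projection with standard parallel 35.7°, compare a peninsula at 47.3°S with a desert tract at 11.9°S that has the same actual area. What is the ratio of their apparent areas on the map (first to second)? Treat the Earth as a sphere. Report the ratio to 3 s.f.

1.44

In the equirectangular projection with standard parallel φ₀ = 35.7° (x = Rλ cos φ₀, y = Rφ), meridians are true-scale (h = 1) and the parallel scale is k = cos φ₀ / cos φ.
Areal scale at 47.3°: h·k = 1.000 × 1.197 = 1.197.
Areal scale at 11.9°: h·k = 1.000 × 0.8299 = 0.8299.
Ratio = 1.197/0.8299 ≈ 1.44.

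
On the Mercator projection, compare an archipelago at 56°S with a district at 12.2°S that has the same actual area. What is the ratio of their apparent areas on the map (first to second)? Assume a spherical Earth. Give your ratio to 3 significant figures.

3.06

On Mercator, area is exaggerated by sec²φ = 1/cos²φ.
At 56°: sec²(56°) = 1/0.5592² = 3.198.
At 12.2°: sec²(12.2°) = 1/0.9774² = 1.047.
Ratio = 3.198/1.047 = cos²(12.2°)/cos²(56°) ≈ 3.06.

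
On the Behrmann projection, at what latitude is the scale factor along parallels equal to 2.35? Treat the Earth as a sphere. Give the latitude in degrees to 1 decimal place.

The Behrmann projection is cylindrical equal-area with φ₀ = 30°. A cylindrical equal-area projection with standard parallel φ₀ has meridian scale h = cos φ / cos φ₀ and parallel scale k = cos φ₀ / cos φ (so areas are preserved, h·k = 1).
k = cos φ₀ / cos φ = 2.35  ⇒  cos φ = cos 30° / 2.35 = 0.3685.
φ = arccos(0.3685) ≈ 68.4°.

68.4°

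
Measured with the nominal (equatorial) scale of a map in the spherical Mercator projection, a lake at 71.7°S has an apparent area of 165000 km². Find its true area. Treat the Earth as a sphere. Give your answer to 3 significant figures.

The Mercator projection is conformal; its linear scale factor is the same in every direction and equals sec φ = 1/cos φ.
Areal scale = k² = sec²φ = 1/cos²(71.7°) = 1/0.3140² = 10.14.
True area = apparent / (areal scale) = 165000 / 10.14 ≈ 16300 km².

16300 km²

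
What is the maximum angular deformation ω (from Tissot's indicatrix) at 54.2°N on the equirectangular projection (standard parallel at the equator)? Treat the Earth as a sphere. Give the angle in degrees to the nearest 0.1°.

For the equirectangular projection with φ₀ = 0 (plate carrée), h = 1 along meridians and k = sec φ along parallels.
At 54.2°: h = 1.000, k = 1.710; principal scales a = 1.710, b = 1.000.
sin(ω/2) = (a − b)/(a + b) = 0.7095/2.710 = 0.2619, so ω = 2 arcsin(0.2619) ≈ 30.4°.

30.4°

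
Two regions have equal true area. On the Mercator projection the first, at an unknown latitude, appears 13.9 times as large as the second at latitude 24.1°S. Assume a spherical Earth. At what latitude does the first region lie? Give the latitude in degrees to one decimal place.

For equal true areas on Mercator, apparent areas scale as sec²φ, so the ratio is cos²φ₂ / cos²φ₁.
cos²φ₂ / cos²φ₁ = 13.9  ⇒  cos φ₁ = cos 24.1° / √13.9 = 0.9128/3.728 = 0.2448.
φ₁ = arccos(0.2448) ≈ 75.8°.

75.8°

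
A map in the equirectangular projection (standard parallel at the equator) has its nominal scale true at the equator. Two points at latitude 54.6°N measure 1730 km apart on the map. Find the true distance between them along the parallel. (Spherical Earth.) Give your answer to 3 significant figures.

1000 km

In the plate carrée (x = Rλ, y = Rφ), meridians are true-scale (h = 1) and parallels are stretched by k = sec φ.
Along the parallel at 54.6°, map distances are exaggerated by k = sec 54.6° = 1.726.
True distance = 1730 / 1.726 = 1730 × cos 54.6° ≈ 1000 km.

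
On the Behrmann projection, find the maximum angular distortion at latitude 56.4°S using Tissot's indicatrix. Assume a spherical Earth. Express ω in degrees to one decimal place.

Behrmann is a cylindrical equal-area projection with standard parallels at ±30°. For cylindrical equal-area with standard parallel φ₀, h = cos φ / cos φ₀ and k = cos φ₀ / cos φ, so h·k = 1.
At 56.4°: h = 0.6390, k = 1.565; principal scales a = 1.565, b = 0.6390.
sin(ω/2) = (a − b)/(a + b) = 0.9259/2.204 = 0.4201, so ω = 2 arcsin(0.4201) ≈ 49.7°.

49.7°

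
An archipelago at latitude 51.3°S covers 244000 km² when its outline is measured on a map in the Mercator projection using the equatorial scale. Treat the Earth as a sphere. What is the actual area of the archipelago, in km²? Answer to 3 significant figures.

The Mercator projection is conformal; its linear scale factor is the same in every direction and equals sec φ = 1/cos φ.
Areal scale = k² = sec²φ = 1/cos²(51.3°) = 1/0.6252² = 2.558.
True area = apparent / (areal scale) = 244000 / 2.558 ≈ 95400 km².

95400 km²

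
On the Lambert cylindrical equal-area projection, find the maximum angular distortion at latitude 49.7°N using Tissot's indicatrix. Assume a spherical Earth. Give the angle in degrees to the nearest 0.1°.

48.4°

The Lambert cylindrical equal-area projection is the cylindrical equal-area projection with its standard parallel at the equator (φ₀ = 0). Cylindrical equal-area (φ₀ = 0°): h = cos φ / cos 0° along meridians, k = cos 0° / cos φ along parallels; h·k = 1.
At 49.7°: h = 0.6468, k = 1.546; principal scales a = 1.546, b = 0.6468.
sin(ω/2) = (a − b)/(a + b) = 0.8993/2.193 = 0.4101, so ω = 2 arcsin(0.4101) ≈ 48.4°.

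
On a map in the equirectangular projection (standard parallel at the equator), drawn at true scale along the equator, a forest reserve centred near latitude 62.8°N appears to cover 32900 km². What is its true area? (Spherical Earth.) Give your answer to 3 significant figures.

For the equirectangular projection with φ₀ = 0 (plate carrée), h = 1 along meridians and k = sec φ along parallels.
Areal scale = h·k = 1 × sec φ; at 62.8°, h = 1.000, k = 2.188, so h·k = 2.188.
True area = apparent / (areal scale) = 32900 / 2.188 ≈ 15000 km².

15000 km²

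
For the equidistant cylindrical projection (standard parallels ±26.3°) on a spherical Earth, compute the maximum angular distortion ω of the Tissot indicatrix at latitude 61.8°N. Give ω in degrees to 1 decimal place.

The equidistant cylindrical projection with φ₀ = 26.3° has h = 1 (meridians true) and k = cos φ₀ / cos φ along parallels.
At 61.8°: h = 1.000, k = 1.897; principal scales a = 1.897, b = 1.000.
sin(ω/2) = (a − b)/(a + b) = 0.8971/2.897 = 0.3097, so ω = 2 arcsin(0.3097) ≈ 36.1°.

36.1°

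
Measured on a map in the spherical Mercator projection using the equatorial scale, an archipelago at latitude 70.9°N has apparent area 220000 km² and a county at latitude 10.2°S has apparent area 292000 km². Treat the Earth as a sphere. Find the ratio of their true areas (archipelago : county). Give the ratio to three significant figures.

Since Mercator area scale is 1/cos²φ, the true area equals the apparent area multiplied by cos²φ.
True area of archipelago: 220000 × cos²(70.9°) = 220000 × 0.1071 = 23560 km².
True area of county: 292000 × cos²(10.2°) = 292000 × 0.9686 = 282800 km².
Ratio = 23560 / 282800 ≈ 0.0833.

0.0833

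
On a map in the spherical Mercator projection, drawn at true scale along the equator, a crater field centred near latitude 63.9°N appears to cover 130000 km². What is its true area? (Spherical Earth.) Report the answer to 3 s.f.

For Mercator, h = k = sec φ (a conformal cylindrical projection has a single point scale, 1/cos φ).
Areal scale = k² = sec²φ = 1/cos²(63.9°) = 1/0.4399² = 5.167.
True area = apparent / (areal scale) = 130000 / 5.167 ≈ 25200 km².

25200 km²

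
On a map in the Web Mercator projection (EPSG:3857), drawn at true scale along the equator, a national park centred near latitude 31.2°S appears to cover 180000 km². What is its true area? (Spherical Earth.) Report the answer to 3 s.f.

132000 km²

Mercator is conformal, so the point scale is isotropic: h = k = sec φ = 1/cos φ.
Areal scale = k² = sec²φ = 1/cos²(31.2°) = 1/0.8554² = 1.367.
True area = apparent / (areal scale) = 180000 / 1.367 ≈ 132000 km².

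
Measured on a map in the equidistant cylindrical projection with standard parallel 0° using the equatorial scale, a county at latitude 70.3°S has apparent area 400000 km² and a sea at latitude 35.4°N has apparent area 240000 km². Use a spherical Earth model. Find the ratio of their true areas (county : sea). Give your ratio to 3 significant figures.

0.689

Plate carrée has h = 1 and k = sec φ, giving areal scale sec φ; true area = (apparent area) · cos φ.
True area of county: 400000 × cos(70.3°) = 400000 × 0.3371 = 134800 km².
True area of sea: 240000 × cos(35.4°) = 240000 × 0.8151 = 195600 km².
Ratio = 134800 / 195600 ≈ 0.689.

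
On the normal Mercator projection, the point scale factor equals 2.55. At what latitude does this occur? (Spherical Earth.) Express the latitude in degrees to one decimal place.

Mercator scale is k = sec φ = 1/cos φ.
1/cos φ = 2.55  ⇒  cos φ = 0.3922  ⇒  φ = arccos(0.3922) ≈ 66.9°.

66.9°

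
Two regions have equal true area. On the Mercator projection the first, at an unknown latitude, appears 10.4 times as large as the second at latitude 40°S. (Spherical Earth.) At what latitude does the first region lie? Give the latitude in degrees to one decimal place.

For equal true areas on Mercator, apparent areas scale as sec²φ, so the ratio is cos²φ₂ / cos²φ₁.
cos²φ₂ / cos²φ₁ = 10.4  ⇒  cos φ₁ = cos 40° / √10.4 = 0.7660/3.225 = 0.2375.
φ₁ = arccos(0.2375) ≈ 76.3°.

76.3°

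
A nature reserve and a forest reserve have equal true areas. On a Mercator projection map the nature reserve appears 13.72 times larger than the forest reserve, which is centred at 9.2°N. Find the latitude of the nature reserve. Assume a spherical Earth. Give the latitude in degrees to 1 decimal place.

74.5°

On Mercator, (apparent₁)/(apparent₂) = sec²φ₁ / sec²φ₂ when true areas are equal.
cos²φ₂ / cos²φ₁ = 13.72  ⇒  cos φ₁ = cos 9.2° / √13.72 = 0.9871/3.704 = 0.2665.
φ₁ = arccos(0.2665) ≈ 74.5°.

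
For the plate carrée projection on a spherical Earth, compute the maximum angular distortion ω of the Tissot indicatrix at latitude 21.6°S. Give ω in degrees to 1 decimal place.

4.2°

In the plate carrée (x = Rλ, y = Rφ), meridians are true-scale (h = 1) and parallels are stretched by k = sec φ.
At 21.6°: h = 1.000, k = 1.076; principal scales a = 1.076, b = 1.000.
sin(ω/2) = (a − b)/(a + b) = 0.07553/2.076 = 0.03639, so ω = 2 arcsin(0.03639) ≈ 4.2°.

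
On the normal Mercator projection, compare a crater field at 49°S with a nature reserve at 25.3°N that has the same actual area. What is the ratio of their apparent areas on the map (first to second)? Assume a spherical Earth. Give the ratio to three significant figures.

Mercator is conformal with k = sec φ, so areal scale = k² = sec²φ.
At 49°: sec²(49°) = 1/0.6561² = 2.323.
At 25.3°: sec²(25.3°) = 1/0.9041² = 1.223.
Ratio = 2.323/1.223 = cos²(25.3°)/cos²(49°) ≈ 1.90.

1.90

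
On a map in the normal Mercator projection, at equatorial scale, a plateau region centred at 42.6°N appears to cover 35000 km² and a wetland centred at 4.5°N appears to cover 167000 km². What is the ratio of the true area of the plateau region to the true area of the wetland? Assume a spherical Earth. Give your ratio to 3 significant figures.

Since Mercator area scale is 1/cos²φ, the true area equals the apparent area multiplied by cos²φ.
True area of plateau region: 35000 × cos²(42.6°) = 35000 × 0.5418 = 18960 km².
True area of wetland: 167000 × cos²(4.5°) = 167000 × 0.9938 = 166000 km².
Ratio = 18960 / 166000 ≈ 0.114.

0.114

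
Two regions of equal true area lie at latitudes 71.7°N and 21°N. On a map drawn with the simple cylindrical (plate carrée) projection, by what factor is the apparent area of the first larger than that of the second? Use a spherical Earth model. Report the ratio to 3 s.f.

Plate carrée maps x = Rλ, y = Rφ. The meridian scale is h = 1 and the parallel scale is k = 1/cos φ = sec φ.
Areal scale at 71.7°: h·k = 1.000 × 3.185 = 3.185.
Areal scale at 21°: h·k = 1.000 × 1.071 = 1.071.
Ratio = 3.185/1.071 ≈ 2.97.

2.97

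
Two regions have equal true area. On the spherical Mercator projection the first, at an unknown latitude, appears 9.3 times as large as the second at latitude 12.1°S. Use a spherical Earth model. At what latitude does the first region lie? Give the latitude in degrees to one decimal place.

71.3°

On Mercator, (apparent₁)/(apparent₂) = sec²φ₁ / sec²φ₂ when true areas are equal.
cos²φ₂ / cos²φ₁ = 9.3  ⇒  cos φ₁ = cos 12.1° / √9.3 = 0.9778/3.050 = 0.3206.
φ₁ = arccos(0.3206) ≈ 71.3°.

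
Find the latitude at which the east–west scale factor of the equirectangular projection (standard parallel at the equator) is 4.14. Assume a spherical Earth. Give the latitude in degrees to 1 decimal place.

76.0°

Plate carrée: h = 1, k = sec φ along parallels.
sec φ = 4.14  ⇒  cos φ = 0.2415  ⇒  φ ≈ 76.0°.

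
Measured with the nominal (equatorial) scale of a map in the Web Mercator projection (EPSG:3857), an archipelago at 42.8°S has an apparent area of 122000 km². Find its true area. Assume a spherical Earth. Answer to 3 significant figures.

65700 km²

Mercator is conformal, so the point scale is isotropic: h = k = sec φ = 1/cos φ.
Areal scale = k² = sec²φ = 1/cos²(42.8°) = 1/0.7337² = 1.857.
True area = apparent / (areal scale) = 122000 / 1.857 ≈ 65700 km².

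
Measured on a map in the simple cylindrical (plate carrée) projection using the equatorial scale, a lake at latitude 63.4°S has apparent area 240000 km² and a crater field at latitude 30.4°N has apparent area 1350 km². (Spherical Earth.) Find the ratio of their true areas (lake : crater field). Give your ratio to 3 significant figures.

92.3

Plate carrée has h = 1 and k = sec φ, giving areal scale sec φ; true area = (apparent area) · cos φ.
True area of lake: 240000 × cos(63.4°) = 240000 × 0.4478 = 107500 km².
True area of crater field: 1350 × cos(30.4°) = 1350 × 0.8625 = 1164 km².
Ratio = 107500 / 1164 ≈ 92.3.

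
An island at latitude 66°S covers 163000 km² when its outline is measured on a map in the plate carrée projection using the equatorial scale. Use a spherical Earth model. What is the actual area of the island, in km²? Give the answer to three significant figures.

66300 km²

For the equirectangular projection with φ₀ = 0 (plate carrée), h = 1 along meridians and k = sec φ along parallels.
Areal scale = h·k = 1 × sec φ; at 66°, h = 1.000, k = 2.459, so h·k = 2.459.
True area = apparent / (areal scale) = 163000 / 2.459 ≈ 66300 km².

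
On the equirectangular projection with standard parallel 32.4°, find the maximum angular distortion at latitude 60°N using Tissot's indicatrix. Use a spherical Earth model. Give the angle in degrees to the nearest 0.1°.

29.7°

In the equirectangular projection with standard parallel φ₀ = 32.4° (x = Rλ cos φ₀, y = Rφ), meridians are true-scale (h = 1) and the parallel scale is k = cos φ₀ / cos φ.
At 60°: h = 1.000, k = 1.689; principal scales a = 1.689, b = 1.000.
sin(ω/2) = (a − b)/(a + b) = 0.6887/2.689 = 0.2561, so ω = 2 arcsin(0.2561) ≈ 29.7°.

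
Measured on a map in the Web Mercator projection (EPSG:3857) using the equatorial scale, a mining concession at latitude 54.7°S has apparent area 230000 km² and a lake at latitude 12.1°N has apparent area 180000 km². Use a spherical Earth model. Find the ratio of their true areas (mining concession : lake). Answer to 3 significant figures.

Mercator's areal exaggeration is sec²φ; hence true area = (apparent area) · cos²φ.
True area of mining concession: 230000 × cos²(54.7°) = 230000 × 0.3339 = 76800 km².
True area of lake: 180000 × cos²(12.1°) = 180000 × 0.9561 = 172100 km².
Ratio = 76800 / 172100 ≈ 0.446.

0.446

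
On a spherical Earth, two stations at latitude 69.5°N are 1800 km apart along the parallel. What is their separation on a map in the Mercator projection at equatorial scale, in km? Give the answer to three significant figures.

5140 km

The Mercator projection is conformal; its linear scale factor is the same in every direction and equals sec φ = 1/cos φ.
Along the parallel, k = sec 69.5° = 1/0.3502 = 2.855.
Map distance = 1800 × 2.855 ≈ 5140 km.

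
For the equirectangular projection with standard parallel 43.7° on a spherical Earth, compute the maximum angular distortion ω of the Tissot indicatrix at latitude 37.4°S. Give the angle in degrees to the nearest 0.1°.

In the equirectangular projection with standard parallel φ₀ = 43.7° (x = Rλ cos φ₀, y = Rφ), meridians are true-scale (h = 1) and the parallel scale is k = cos φ₀ / cos φ.
At 37.4°: h = 1.000, k = 0.9101; principal scales a = 1.000, b = 0.9101.
sin(ω/2) = (a − b)/(a + b) = 0.08994/1.910 = 0.04709, so ω = 2 arcsin(0.04709) ≈ 5.4°.

5.4°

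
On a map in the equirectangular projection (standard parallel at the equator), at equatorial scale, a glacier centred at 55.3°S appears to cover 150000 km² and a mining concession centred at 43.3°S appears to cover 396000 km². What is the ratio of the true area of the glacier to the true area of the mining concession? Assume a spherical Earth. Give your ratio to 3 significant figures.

Plate carrée has h = 1 and k = sec φ, giving areal scale sec φ; true area = (apparent area) · cos φ.
True area of glacier: 150000 × cos(55.3°) = 150000 × 0.5693 = 85390 km².
True area of mining concession: 396000 × cos(43.3°) = 396000 × 0.7278 = 288200 km².
Ratio = 85390 / 288200 ≈ 0.296.

0.296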